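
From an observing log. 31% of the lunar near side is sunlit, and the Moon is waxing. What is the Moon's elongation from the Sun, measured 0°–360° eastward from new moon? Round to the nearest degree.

cos θ = 1 − 2f = 0.380, giving a principal value of 67.7°.
Waxing ⇒ before full, so θ = 67.7°.

68°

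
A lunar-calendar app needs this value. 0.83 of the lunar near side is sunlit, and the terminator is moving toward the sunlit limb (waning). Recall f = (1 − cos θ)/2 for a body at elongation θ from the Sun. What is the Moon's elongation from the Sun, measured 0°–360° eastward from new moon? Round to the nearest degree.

229°

Invert f = (1 − cos θ)/2 to get cos θ = 1 − 2(0.83) = -0.660, hence θ₀ = arccos -0.660 = 131.3°.
A waning Moon lies in 180°–360°, so θ = 360° − 131.3° = 228.7°.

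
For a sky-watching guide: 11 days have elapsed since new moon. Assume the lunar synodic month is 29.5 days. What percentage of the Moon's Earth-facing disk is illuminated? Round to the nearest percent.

The Moon has covered 11/29.5 of its cycle, so θ ≈ 360° × 11/29.5 = 134.2°.
cos 134.2° = (-0.698), so f = (1 − (-0.698))/2 = 0.849, so 85%.

85%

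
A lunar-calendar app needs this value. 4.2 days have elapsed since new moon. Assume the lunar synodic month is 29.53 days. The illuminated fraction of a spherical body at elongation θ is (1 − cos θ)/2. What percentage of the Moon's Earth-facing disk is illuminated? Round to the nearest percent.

Phase angle: θ = 360°·(4.2 d)/(29.53 d) = 51.2°.
cos 51.2° = 0.627, so f = (1 − 0.627)/2 = 0.187, so 19%.

19%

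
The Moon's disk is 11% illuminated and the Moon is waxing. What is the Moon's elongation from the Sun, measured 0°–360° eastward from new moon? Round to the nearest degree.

39°

cos θ = 1 − 2f = 0.780, giving a principal value of 38.7°.
Waxing ⇒ before full, so θ = 38.7°.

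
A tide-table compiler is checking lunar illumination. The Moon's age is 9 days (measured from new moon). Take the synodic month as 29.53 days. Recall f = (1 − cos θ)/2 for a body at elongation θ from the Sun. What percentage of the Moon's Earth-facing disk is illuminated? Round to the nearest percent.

Elongation θ = 360° × 9/29.53 ≈ 109.7°.
Illuminated fraction = (1 − cos 109.7°)/2 = (1 − (-0.337))/2 ≈ 0.669, so 67%.

67%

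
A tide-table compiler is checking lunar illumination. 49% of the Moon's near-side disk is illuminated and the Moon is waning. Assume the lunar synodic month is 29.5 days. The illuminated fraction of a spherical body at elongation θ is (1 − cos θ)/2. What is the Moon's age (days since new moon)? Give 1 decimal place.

From f = (1 − cos θ)/2: cos θ = 1 − 2×0.49 = 0.020; arccos → 88.9°.
A waning Moon lies in 180°–360°, so θ = 360° − 88.9° = 271.1°.
That fraction of the synodic month is 271.1/360 × 29.5 d ≈ 22.22 d.

22.2 days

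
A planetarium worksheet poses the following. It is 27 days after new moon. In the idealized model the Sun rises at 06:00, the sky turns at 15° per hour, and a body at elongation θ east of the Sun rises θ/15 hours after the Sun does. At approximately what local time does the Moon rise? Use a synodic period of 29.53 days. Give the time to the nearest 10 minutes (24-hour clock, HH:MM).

The Moon has covered 27/29.53 of its cycle, so θ ≈ 360° × 27/29.53 = 329.2°.
Delay after the Sun = 329.2° / (15°/h) ≈ 21.94 h.
06:00 + 21.944 h ≈ 03:57 → 04:00 to the nearest ten minutes.

04:00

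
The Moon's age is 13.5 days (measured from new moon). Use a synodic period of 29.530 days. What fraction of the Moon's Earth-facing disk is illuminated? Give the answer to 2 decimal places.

0.98

The Moon has covered 13.5/29.530 of its cycle, so θ ≈ 360° × 13.5/29.530 = 164.6°.
With cos θ = (-0.964), the lit fraction is (1 − (-0.964))/2 ≈ 0.982.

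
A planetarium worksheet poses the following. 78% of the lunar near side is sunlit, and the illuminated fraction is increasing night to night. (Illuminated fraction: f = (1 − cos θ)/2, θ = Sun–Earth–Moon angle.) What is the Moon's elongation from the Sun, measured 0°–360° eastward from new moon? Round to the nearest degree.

cos θ = 1 − 2f = -0.560, giving a principal value of 124.1°.
Waxing ⇒ before full, so θ = 124.1°.

124°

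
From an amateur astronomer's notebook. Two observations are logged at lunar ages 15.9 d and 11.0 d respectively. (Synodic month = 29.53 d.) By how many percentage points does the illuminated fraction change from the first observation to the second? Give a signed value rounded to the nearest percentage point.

First observation: θ = 360°·15.9/29.53 = 193.8°, so f = 0.985.
Second observation: θ = 134.1°, f = 0.848.
Δf = 0.848 − 0.985 = -0.138, i.e. -14 pp.

-14 pp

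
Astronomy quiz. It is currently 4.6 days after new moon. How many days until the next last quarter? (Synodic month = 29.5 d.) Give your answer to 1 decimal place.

17.5 days

Last quarter occurs at elongation 270°, i.e. at age 29.5 × 270/360 = 22.125 d.
So 17.525 days remain (22.125 − 4.6).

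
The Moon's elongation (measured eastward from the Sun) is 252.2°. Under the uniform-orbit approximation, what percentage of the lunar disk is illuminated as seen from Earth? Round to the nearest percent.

f = (1 − cos 252.2°)/2 = (1 − (-0.306))/2 ≈ 0.653, i.e. 65%.

65%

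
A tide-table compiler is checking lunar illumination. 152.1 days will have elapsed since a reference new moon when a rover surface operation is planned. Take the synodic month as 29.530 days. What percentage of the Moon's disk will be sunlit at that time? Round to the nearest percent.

152.1 d spans 5 complete synodic months (5 × 29.530 = 147.65 d) plus 4.45 d.
The Moon has covered 4.45/29.530 of its cycle, so θ ≈ 360° × 4.45/29.530 = 54.2°.
cos 54.2° = 0.584, so f = (1 − 0.584)/2 = 0.208, so 21%.

21%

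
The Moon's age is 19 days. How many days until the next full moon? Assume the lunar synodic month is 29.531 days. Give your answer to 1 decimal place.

Full moon is 0.5 of the way through the cycle: age 0.5 × 29.531 = 14.765 d.
This lunation's full moon (14.765 d) has passed, so add one period: 44.296 − 19 = 25.296 days.

25.3 days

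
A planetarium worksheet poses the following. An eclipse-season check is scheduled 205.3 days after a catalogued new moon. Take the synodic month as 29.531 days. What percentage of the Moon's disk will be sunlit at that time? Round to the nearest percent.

Reduce mod P: 205.3 − 6×29.531 = 28.11 d into the current lunation.
Elongation θ = 360° × 28.11/29.531 ≈ 342.7°.
Illuminated fraction = (1 − cos 342.7°)/2 = (1 − 0.955)/2 ≈ 0.023, so 2%.

2%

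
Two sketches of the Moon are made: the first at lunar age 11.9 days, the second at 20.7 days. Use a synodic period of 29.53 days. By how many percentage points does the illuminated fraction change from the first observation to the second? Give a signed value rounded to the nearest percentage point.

-26 pp

First observation: θ = 360°·11.9/29.53 = 145.1°, so f = 0.910.
Second observation: θ = 252.4°, f = 0.652.
Δf = 0.652 − 0.910 = -0.258, i.e. -26 pp.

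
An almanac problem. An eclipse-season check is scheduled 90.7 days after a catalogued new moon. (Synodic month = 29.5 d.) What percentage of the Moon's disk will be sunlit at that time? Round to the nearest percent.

5%

90.7/29.5 = 3.075 lunations, so 3 complete cycles and 2.20 d into the next.
Elongation θ = 360° × 2.20/29.5 ≈ 26.8°.
cos 26.8° = 0.892, so f = (1 − 0.892)/2 = 0.054, so 5%.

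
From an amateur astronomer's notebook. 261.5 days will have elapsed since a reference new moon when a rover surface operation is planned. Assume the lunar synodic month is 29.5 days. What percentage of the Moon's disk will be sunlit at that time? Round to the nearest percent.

17%

261.5/29.5 = 8.864 lunations, so 8 complete cycles and 25.50 d into the next.
The Moon has covered 25.50/29.5 of its cycle, so θ ≈ 360° × 25.50/29.5 = 311.2°.
Illuminated fraction = (1 − cos 311.2°)/2 = (1 − 0.659)/2 ≈ 0.171, so 17%.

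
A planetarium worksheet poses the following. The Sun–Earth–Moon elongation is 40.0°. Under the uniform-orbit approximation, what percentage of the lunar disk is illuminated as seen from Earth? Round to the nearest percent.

cos 40.0° = 0.766, so f = (1 − 0.766)/2 = 0.117, i.e. 12%.

12%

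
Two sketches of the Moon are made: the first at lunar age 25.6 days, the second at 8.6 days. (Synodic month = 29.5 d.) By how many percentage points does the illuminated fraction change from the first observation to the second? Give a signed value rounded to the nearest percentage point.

θ₁ = 360° × 25.6/29.5 = 312.4°, f₁ = (1 − cos θ₁)/2 = 0.163.
θ₂ = 360° × 8.6/29.5 = 104.9°, f₂ = (1 − cos θ₂)/2 = 0.629.
Change = f₂ − f₁ = +0.466 → +47 percentage points.

+47 pp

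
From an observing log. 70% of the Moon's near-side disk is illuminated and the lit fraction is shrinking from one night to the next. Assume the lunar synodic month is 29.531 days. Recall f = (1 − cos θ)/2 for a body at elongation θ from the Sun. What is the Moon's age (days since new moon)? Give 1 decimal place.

20.2 days

cos θ = 1 − 2f = -0.400, giving a principal value of 113.6°.
Since the Moon is past full (waning), take the reflex angle: θ = 360° − 113.6° = 246.4°.
Age = 29.531 × 246.4°/360° ≈ 20.21 days.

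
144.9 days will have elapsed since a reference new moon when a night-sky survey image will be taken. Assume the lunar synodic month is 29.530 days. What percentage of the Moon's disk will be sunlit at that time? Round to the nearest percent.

8%

Reduce mod P: 144.9 − 4×29.530 = 26.78 d into the current lunation.
The Moon has covered 26.78/29.530 of its cycle, so θ ≈ 360° × 26.78/29.530 = 326.5°.
Illuminated fraction = (1 − cos 326.5°)/2 = (1 − 0.834)/2 ≈ 0.083, so 8%.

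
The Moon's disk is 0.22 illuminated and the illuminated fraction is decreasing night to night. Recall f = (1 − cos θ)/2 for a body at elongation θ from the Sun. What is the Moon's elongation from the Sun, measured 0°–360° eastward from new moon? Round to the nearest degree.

cos θ = 1 − 2f = 0.560, giving a principal value of 55.9°.
Since the Moon is past full (waning), take the reflex angle: θ = 360° − 55.9° = 304.1°.

304°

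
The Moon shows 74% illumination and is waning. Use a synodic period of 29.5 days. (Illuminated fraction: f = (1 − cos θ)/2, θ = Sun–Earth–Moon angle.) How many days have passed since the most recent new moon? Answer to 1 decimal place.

From f = (1 − cos θ)/2: cos θ = 1 − 2×0.74 = -0.480; arccos → 118.7°.
Waning ⇒ past full, so θ = 360° − 118.7° = 241.3°.
Age = 29.5 × 241.3°/360° ≈ 19.77 days.

19.8 days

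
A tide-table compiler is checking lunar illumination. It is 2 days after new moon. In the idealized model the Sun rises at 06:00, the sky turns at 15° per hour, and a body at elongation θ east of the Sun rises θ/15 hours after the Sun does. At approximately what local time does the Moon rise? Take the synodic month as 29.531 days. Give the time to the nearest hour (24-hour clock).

08:00

Elongation θ = 360° × 2/29.531 ≈ 24.4°.
The Moon trails the Sun by θ/15 = 24.4/15 ≈ 1.63 hours.
06:00 + 1.63 h ≈ 07:38 → 08:00 to the nearest hour.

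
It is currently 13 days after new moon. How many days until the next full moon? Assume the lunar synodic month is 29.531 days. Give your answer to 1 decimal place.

1.8 days

Full moon is 0.5 of the way through the cycle: age 0.5 × 29.531 = 14.765 d.
That is 14.765 − 13 = 1.765 days ahead.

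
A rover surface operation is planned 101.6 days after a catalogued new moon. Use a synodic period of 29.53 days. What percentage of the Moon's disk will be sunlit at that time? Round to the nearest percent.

101.6/29.53 = 3.441 lunations, so 3 complete cycles and 13.01 d into the next.
Phase angle: θ = 360°·(13.01 d)/(29.53 d) = 158.6°.
With cos θ = (-0.931), the lit fraction is (1 − (-0.931))/2 ≈ 0.966, so 97%.

97%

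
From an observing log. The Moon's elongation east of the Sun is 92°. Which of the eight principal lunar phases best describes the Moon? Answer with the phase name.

The first quarter sector spans roughly 68°–112°; 92° falls inside it.

first quarter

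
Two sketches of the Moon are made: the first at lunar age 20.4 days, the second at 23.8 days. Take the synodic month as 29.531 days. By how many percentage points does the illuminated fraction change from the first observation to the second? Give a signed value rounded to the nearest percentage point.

θ₁ = 360° × 20.4/29.531 = 248.7°, f₁ = (1 − cos θ₁)/2 = 0.682.
θ₂ = 360° × 23.8/29.531 = 290.1°, f₂ = (1 − cos θ₂)/2 = 0.328.
Change = f₂ − f₁ = -0.354 → -35 percentage points.

-35 pp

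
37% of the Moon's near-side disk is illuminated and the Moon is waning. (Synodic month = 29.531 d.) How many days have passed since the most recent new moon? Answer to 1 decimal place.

23.4 days

Invert f = (1 − cos θ)/2 to get cos θ = 1 − 2(0.37) = 0.260, hence θ₀ = arccos 0.260 = 74.9°.
A waning Moon lies in 180°–360°, so θ = 360° − 74.9° = 285.1°.
That fraction of the synodic month is 285.1/360 × 29.531 d ≈ 23.38 d.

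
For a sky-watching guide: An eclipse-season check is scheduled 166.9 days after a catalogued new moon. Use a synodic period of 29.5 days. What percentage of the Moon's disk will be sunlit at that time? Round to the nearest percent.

77%

Reduce mod P: 166.9 − 5×29.5 = 19.40 d into the current lunation.
Phase angle: θ = 360°·(19.40 d)/(29.5 d) = 236.7°.
Illuminated fraction = (1 − cos 236.7°)/2 = (1 − (-0.548))/2 ≈ 0.774, so 77%.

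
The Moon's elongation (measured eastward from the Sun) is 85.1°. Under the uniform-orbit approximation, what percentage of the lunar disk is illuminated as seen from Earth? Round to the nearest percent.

f = (1 − cos 85.1°)/2 = (1 − 0.085)/2 ≈ 0.457, i.e. 46%.

46%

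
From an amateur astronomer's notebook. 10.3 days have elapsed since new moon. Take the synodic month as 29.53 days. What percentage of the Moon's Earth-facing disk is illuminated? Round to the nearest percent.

Elongation θ = 360° × 10.3/29.53 ≈ 125.6°.
cos 125.6° = (-0.582), so f = (1 − (-0.582))/2 = 0.791, so 79%.

79%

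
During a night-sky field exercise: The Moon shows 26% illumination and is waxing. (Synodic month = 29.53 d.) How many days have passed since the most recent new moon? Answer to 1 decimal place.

5.0 days

From f = (1 − cos θ)/2: cos θ = 1 − 2×0.26 = 0.480; arccos → 61.3°.
Waxing ⇒ before full, so θ = 61.3°.
Age = 29.53 × 61.3°/360° ≈ 5.03 days.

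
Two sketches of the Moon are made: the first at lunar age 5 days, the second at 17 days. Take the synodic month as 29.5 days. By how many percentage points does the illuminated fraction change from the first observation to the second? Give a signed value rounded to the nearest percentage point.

First observation: θ = 360°·5/29.5 = 61.0°, so f = 0.258.
Second observation: θ = 207.5°, f = 0.944.
Δf = 0.944 − 0.258 = +0.686, i.e. +69 pp.

+69 percentage points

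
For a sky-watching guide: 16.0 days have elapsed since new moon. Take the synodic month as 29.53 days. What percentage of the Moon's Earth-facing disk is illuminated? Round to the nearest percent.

Elongation θ = 360° × 16.0/29.53 ≈ 195.1°.
cos 195.1° = (-0.966), so f = (1 − (-0.966))/2 = 0.983, so 98%.

98%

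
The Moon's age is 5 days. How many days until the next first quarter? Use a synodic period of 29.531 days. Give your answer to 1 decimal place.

First quarter occurs at elongation 90°, i.e. at age 29.531 × 90/360 = 7.383 d.
That is 7.383 − 5 = 2.383 days ahead.

2.4 days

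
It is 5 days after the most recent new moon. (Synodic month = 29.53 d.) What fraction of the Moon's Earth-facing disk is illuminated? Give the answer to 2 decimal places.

0.26

Phase angle: θ = 360°·(5 d)/(29.53 d) = 61.0°.
Illuminated fraction = (1 − cos 61.0°)/2 = (1 − 0.485)/2 ≈ 0.257.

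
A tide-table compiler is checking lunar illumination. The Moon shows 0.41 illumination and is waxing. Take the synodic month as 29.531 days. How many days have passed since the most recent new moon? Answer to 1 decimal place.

cos θ = 1 − 2f = 0.180, giving a principal value of 79.6°.
The Moon is waxing (0°–180°), so θ = 79.6° directly.
Age = 29.531 × 79.6°/360° ≈ 6.53 days.

6.5 days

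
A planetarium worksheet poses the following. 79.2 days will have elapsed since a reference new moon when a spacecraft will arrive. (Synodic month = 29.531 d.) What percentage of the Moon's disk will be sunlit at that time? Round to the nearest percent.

71%

79.2 d spans 2 complete synodic months (2 × 29.531 = 59.06 d) plus 20.14 d.
Elongation θ = 360° × 20.14/29.531 ≈ 245.5°.
Illuminated fraction = (1 − cos 245.5°)/2 = (1 − (-0.415))/2 ≈ 0.707, so 71%.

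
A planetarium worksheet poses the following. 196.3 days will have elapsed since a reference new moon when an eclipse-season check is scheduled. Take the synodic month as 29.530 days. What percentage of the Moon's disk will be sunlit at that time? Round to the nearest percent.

80%

196.3 d spans 6 complete synodic months (6 × 29.530 = 177.18 d) plus 19.12 d.
Phase angle: θ = 360°·(19.12 d)/(29.530 d) = 233.1°.
With cos θ = (-0.601), the lit fraction is (1 − (-0.601))/2 ≈ 0.800, so 80%.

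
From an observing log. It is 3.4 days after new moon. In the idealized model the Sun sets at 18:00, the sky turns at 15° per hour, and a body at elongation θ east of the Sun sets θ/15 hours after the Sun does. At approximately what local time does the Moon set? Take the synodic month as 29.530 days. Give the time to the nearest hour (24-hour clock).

21:00

The Moon has covered 3.4/29.530 of its cycle, so θ ≈ 360° × 3.4/29.530 = 41.4°.
At 15° of sky rotation per hour, 41.4° corresponds to a 2.76 h lag.
18:00 + 2.76 h ≈ 20:46 → 21:00 to the nearest hour.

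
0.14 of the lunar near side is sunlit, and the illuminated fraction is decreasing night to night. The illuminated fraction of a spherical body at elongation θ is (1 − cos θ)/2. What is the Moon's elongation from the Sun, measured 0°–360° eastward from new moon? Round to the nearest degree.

cos θ = 1 − 2f = 0.720, giving a principal value of 43.9°.
A waning Moon lies in 180°–360°, so θ = 360° − 43.9° = 316.1°.

316°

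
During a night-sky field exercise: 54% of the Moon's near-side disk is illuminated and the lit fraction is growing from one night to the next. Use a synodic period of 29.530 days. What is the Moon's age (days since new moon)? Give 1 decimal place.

cos θ = 1 − 2f = -0.080, giving a principal value of 94.6°.
Waxing ⇒ before full, so θ = 94.6°.
Age = 29.530 × 94.6°/360° ≈ 7.76 days.

7.8 days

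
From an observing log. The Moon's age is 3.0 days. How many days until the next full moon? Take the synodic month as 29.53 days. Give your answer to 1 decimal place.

11.8 days

Full moon occurs at elongation 180°, i.e. at age 29.53 × 180/360 = 14.765 d.
That is 14.765 − 3.0 = 11.765 days ahead.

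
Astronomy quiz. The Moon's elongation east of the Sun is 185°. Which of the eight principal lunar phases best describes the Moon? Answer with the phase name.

185° lies in the full moon sector of the 8-phase cycle.

full moon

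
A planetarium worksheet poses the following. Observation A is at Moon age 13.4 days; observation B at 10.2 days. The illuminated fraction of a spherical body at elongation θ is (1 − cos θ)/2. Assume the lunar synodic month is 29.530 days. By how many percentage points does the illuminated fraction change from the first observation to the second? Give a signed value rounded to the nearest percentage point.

First observation: θ = 360°·13.4/29.530 = 163.4°, so f = 0.979.
Second observation: θ = 124.3°, f = 0.782.
Δf = 0.782 − 0.979 = -0.197, i.e. -20 pp.

-20 percentage points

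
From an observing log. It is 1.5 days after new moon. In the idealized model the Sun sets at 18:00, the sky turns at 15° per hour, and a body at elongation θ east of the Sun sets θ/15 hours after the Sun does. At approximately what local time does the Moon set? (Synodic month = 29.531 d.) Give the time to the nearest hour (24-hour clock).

Elongation θ = 360° × 1.5/29.531 ≈ 18.3°.
Delay after the Sun = 18.3° / (15°/h) ≈ 1.22 h.
18:00 + 1.22 h ≈ 19:13 → 19:00 to the nearest hour.

19:00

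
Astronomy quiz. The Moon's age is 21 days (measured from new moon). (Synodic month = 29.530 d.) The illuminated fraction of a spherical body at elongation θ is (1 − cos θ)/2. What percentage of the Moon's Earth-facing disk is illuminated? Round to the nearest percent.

The Moon has covered 21/29.530 of its cycle, so θ ≈ 360° × 21/29.530 = 256.0°.
cos 256.0° = (-0.242), so f = (1 − (-0.242))/2 = 0.621, so 62%.

62%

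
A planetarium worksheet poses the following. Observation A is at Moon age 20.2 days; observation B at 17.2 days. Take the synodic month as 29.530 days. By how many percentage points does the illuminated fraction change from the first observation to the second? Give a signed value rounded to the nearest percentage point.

First observation: θ = 360°·20.2/29.530 = 246.3°, so f = 0.701.
Second observation: θ = 209.7°, f = 0.934.
Δf = 0.934 − 0.701 = +0.233, i.e. +23 pp.

+23 percentage points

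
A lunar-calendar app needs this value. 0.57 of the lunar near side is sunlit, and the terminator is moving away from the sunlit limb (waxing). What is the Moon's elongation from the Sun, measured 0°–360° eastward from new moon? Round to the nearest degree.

98°

Invert f = (1 − cos θ)/2 to get cos θ = 1 − 2(0.57) = -0.140, hence θ₀ = arccos -0.140 = 98.0°.
The Moon is waxing (0°–180°), so θ = 98.0° directly.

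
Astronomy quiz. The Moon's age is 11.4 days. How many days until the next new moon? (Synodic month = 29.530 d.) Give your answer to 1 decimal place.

18.1 days

The next new moon completes the synodic month: 29.530 − 11.4 = 18.130 days.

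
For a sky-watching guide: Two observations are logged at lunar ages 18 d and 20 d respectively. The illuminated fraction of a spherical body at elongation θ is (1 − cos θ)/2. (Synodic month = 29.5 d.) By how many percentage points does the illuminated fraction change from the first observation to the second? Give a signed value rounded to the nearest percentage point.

First observation: θ = 360°·18/29.5 = 219.7°, so f = 0.885.
Second observation: θ = 244.1°, f = 0.719.
Δf = 0.719 − 0.885 = -0.166, i.e. -17 pp.

-17 percentage points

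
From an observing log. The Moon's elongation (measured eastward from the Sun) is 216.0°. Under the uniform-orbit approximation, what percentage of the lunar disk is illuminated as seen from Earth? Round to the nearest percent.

90%

Half-versine of 216.0°: (1 − (-0.809))/2 = 0.905, i.e. 90%.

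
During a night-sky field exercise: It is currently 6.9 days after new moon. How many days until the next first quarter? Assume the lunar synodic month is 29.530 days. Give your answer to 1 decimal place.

First quarter occurs at elongation 90°, i.e. at age 29.530 × 90/360 = 7.383 d.
So 0.483 days remain (7.383 − 6.9).

0.5 days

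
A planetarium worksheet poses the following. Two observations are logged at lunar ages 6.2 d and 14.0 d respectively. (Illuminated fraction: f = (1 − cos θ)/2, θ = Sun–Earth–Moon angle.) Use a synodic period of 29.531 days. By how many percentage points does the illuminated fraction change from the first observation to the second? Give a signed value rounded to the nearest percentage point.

+62 pp

θ₁ = 360° × 6.2/29.531 = 75.6°, f₁ = (1 − cos θ₁)/2 = 0.375.
θ₂ = 360° × 14.0/29.531 = 170.7°, f₂ = (1 − cos θ₂)/2 = 0.993.
Change = f₂ − f₁ = +0.618 → +62 percentage points.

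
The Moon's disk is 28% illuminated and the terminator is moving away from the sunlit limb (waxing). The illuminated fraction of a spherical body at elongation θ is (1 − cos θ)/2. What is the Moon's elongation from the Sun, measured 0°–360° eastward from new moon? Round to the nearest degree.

cos θ = 1 − 2f = 0.440, giving a principal value of 63.9°.
Waxing ⇒ before full, so θ = 63.9°.

64°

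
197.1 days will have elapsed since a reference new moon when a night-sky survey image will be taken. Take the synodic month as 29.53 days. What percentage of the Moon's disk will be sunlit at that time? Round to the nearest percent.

197.1 d spans 6 complete synodic months (6 × 29.53 = 177.18 d) plus 19.92 d.
Elongation θ = 360° × 19.92/29.53 ≈ 242.8°.
Illuminated fraction = (1 − cos 242.8°)/2 = (1 − (-0.456))/2 ≈ 0.728, so 73%.

73%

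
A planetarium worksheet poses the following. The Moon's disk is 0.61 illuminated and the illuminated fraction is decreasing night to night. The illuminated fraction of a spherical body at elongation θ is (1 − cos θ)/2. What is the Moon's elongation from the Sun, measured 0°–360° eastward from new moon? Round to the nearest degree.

257°

From f = (1 − cos θ)/2: cos θ = 1 − 2×0.61 = -0.220; arccos → 102.7°.
Waning ⇒ past full, so θ = 360° − 102.7° = 257.3°.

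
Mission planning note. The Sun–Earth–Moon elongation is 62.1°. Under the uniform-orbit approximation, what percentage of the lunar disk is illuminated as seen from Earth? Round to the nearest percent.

f = (1 − cos 62.1°)/2 = (1 − 0.468)/2 ≈ 0.266, i.e. 27%.

27%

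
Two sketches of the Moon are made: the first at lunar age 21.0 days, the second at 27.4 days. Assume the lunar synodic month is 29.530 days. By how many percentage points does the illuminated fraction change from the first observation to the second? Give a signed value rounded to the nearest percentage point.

θ₁ = 360° × 21.0/29.530 = 256.0°, f₁ = (1 − cos θ₁)/2 = 0.621.
θ₂ = 360° × 27.4/29.530 = 334.0°, f₂ = (1 − cos θ₂)/2 = 0.050.
Change = f₂ − f₁ = -0.570 → -57 percentage points.

-57 percentage points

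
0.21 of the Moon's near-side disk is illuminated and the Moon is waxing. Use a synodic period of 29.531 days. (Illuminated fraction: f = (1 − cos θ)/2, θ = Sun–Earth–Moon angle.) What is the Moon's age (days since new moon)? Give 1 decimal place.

cos θ = 1 − 2f = 0.580, giving a principal value of 54.5°.
Waxing ⇒ before full, so θ = 54.5°.
At 360°/29.531 d per day, 54.5° corresponds to 4.47 days.

4.5 days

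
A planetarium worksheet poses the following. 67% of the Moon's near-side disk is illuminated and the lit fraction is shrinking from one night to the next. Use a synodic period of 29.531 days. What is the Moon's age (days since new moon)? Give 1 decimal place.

20.5 days

Invert f = (1 − cos θ)/2 to get cos θ = 1 − 2(0.67) = -0.340, hence θ₀ = arccos -0.340 = 109.9°.
Since the Moon is past full (waning), take the reflex angle: θ = 360° − 109.9° = 250.1°.
That fraction of the synodic month is 250.1/360 × 29.531 d ≈ 20.52 d.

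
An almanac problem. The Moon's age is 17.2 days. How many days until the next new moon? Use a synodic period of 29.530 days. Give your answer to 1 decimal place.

One full lunation from the last new moon is 29.530 d; remaining = 29.530 − 17.2 = 12.330 d.

12.3 days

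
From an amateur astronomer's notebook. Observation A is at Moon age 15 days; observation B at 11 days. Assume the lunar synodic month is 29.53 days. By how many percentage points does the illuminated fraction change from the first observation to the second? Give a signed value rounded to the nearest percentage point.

θ₁ = 360° × 15/29.53 = 182.9°, f₁ = (1 − cos θ₁)/2 = 0.999.
θ₂ = 360° × 11/29.53 = 134.1°, f₂ = (1 − cos θ₂)/2 = 0.848.
Change = f₂ − f₁ = -0.151 → -15 percentage points.

-15 percentage points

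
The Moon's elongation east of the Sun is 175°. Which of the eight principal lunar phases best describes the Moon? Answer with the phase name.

full moon

The full moon sector spans roughly 158°–202°; 175° falls inside it.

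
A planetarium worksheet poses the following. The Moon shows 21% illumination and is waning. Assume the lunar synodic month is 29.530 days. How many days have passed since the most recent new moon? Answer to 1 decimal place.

From f = (1 − cos θ)/2: cos θ = 1 − 2×0.21 = 0.580; arccos → 54.5°.
A waning Moon lies in 180°–360°, so θ = 360° − 54.5° = 305.5°.
Age = 29.530 × 305.5°/360° ≈ 25.06 days.

25.1 days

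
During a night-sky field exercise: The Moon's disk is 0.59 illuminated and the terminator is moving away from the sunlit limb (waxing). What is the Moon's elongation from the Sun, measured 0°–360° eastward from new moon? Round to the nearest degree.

From f = (1 − cos θ)/2: cos θ = 1 − 2×0.59 = -0.180; arccos → 100.4°.
Waxing ⇒ before full, so θ = 100.4°.

100°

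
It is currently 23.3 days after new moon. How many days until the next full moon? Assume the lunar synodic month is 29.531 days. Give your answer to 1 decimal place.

21.0 days

Full moon occurs at elongation 180°, i.e. at age 29.531 × 180/360 = 14.765 d.
This lunation's full moon (14.765 d) has passed, so add one period: 44.296 − 23.3 = 20.996 days.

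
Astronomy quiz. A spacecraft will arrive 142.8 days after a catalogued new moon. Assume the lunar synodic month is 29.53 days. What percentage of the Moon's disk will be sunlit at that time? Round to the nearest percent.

24%

142.8/29.53 = 4.836 lunations, so 4 complete cycles and 24.68 d into the next.
Elongation θ = 360° × 24.68/29.53 ≈ 300.9°.
With cos θ = 0.513, the lit fraction is (1 − 0.513)/2 ≈ 0.243, so 24%.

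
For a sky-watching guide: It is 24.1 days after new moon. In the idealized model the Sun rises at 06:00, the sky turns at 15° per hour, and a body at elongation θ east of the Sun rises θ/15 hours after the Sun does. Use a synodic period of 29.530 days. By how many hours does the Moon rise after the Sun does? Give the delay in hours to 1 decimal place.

Elongation θ = 360° × 24.1/29.530 ≈ 293.8°.
Delay after the Sun = 293.8° / (15°/h) ≈ 19.59 h.
So the Moon rises 19.59 h after the Sun.

19.6 h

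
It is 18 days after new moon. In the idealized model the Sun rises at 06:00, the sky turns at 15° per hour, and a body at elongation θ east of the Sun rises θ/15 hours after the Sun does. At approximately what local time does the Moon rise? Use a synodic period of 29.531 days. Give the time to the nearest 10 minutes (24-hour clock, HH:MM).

20:40

Phase angle: θ = 360°·(18 d)/(29.531 d) = 219.4°.
At 15° of sky rotation per hour, 219.4° corresponds to a 14.63 h lag.
06:00 + 14.629 h ≈ 20:38 → 20:40 to the nearest ten minutes.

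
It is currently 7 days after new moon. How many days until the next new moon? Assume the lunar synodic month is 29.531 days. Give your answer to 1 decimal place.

The next new moon completes the synodic month: 29.531 − 7 = 22.531 days.

22.5 days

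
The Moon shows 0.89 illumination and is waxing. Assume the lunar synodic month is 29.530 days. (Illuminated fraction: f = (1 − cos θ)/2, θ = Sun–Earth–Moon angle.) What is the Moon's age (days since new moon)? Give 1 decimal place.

From f = (1 − cos θ)/2: cos θ = 1 − 2×0.89 = -0.780; arccos → 141.3°.
Before full moon the principal value applies: θ = 141.3°.
That fraction of the synodic month is 141.3/360 × 29.530 d ≈ 11.59 d.

11.6 days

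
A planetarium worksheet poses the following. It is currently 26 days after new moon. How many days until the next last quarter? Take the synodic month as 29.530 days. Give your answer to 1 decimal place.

25.7 days

Last quarter is 0.75 of the way through the cycle: age 0.75 × 29.530 = 22.148 d.
Already past this cycle's last quarter; the next is at 22.148 + 29.530 = 51.678 d, so 51.678 − 26 = 25.678 days.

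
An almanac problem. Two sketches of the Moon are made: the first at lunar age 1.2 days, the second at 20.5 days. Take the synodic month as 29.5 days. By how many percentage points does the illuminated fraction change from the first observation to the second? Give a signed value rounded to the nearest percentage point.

θ₁ = 360° × 1.2/29.5 = 14.6°, f₁ = (1 − cos θ₁)/2 = 0.016.
θ₂ = 360° × 20.5/29.5 = 250.2°, f₂ = (1 − cos θ₂)/2 = 0.670.
Change = f₂ − f₁ = +0.653 → +65 percentage points.

+65 percentage points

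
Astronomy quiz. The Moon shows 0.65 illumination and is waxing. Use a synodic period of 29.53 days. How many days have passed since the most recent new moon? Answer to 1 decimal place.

Invert f = (1 − cos θ)/2 to get cos θ = 1 − 2(0.65) = -0.300, hence θ₀ = arccos -0.300 = 107.5°.
Waxing ⇒ before full, so θ = 107.5°.
Age = 29.53 × 107.5°/360° ≈ 8.81 days.

8.8 days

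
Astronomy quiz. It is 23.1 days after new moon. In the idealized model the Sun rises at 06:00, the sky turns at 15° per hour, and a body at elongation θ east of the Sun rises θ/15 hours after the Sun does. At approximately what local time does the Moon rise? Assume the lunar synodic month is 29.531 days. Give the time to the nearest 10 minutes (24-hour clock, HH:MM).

Phase angle: θ = 360°·(23.1 d)/(29.531 d) = 281.6°.
Delay after the Sun = 281.6° / (15°/h) ≈ 18.77 h.
06:00 + 18.773 h ≈ 00:46 → 00:50 to the nearest ten minutes.

00:50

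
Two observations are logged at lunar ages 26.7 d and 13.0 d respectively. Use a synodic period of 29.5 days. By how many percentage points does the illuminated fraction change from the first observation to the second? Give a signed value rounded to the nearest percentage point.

θ₁ = 360° × 26.7/29.5 = 325.8°, f₁ = (1 − cos θ₁)/2 = 0.086.
θ₂ = 360° × 13.0/29.5 = 158.6°, f₂ = (1 − cos θ₂)/2 = 0.966.
Change = f₂ − f₁ = +0.879 → +88 percentage points.

+88 percentage points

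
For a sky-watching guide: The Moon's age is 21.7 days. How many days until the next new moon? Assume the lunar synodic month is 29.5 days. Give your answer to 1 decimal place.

7.8 days

The next new moon completes the synodic month: 29.5 − 21.7 = 7.800 days.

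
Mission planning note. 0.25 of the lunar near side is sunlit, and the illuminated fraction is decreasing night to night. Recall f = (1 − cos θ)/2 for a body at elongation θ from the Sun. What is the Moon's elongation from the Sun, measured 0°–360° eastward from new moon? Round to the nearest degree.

Invert f = (1 − cos θ)/2 to get cos θ = 1 − 2(0.25) = 0.500, hence θ₀ = arccos 0.500 = 60.0°.
Since the Moon is past full (waning), take the reflex angle: θ = 360° − 60.0° = 300.0°.

300°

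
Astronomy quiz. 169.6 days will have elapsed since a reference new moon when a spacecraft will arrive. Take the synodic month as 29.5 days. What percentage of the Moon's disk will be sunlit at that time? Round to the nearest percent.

50%

169.6/29.5 = 5.749 lunations, so 5 complete cycles and 22.10 d into the next.
The Moon has covered 22.10/29.5 of its cycle, so θ ≈ 360° × 22.10/29.5 = 269.7°.
With cos θ = (-0.005), the lit fraction is (1 − (-0.005))/2 ≈ 0.503, so 50%.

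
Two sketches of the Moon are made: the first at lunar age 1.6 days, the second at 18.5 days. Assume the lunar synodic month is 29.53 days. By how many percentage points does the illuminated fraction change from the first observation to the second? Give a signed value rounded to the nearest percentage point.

θ₁ = 360° × 1.6/29.53 = 19.5°, f₁ = (1 − cos θ₁)/2 = 0.029.
θ₂ = 360° × 18.5/29.53 = 225.5°, f₂ = (1 − cos θ₂)/2 = 0.850.
Change = f₂ − f₁ = +0.822 → +82 percentage points.

+82 percentage points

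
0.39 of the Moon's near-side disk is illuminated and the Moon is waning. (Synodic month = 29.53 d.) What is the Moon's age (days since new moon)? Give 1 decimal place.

From f = (1 − cos θ)/2: cos θ = 1 − 2×0.39 = 0.220; arccos → 77.3°.
Since the Moon is past full (waning), take the reflex angle: θ = 360° − 77.3° = 282.7°.
At 360°/29.53 d per day, 282.7° corresponds to 23.19 days.

23.2 days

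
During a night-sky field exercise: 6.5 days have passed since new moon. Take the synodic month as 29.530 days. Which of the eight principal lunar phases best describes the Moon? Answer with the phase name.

θ ≈ 360° × 6.5/29.530 = 79°, which falls in the first quarter sector.

first quarter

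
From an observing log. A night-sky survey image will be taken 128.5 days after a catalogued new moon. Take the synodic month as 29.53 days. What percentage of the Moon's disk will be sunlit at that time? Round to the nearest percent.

Reduce mod P: 128.5 − 4×29.53 = 10.38 d into the current lunation.
The Moon has covered 10.38/29.53 of its cycle, so θ ≈ 360° × 10.38/29.53 = 126.5°.
Illuminated fraction = (1 − cos 126.5°)/2 = (1 − (-0.595))/2 ≈ 0.798, so 80%.

80%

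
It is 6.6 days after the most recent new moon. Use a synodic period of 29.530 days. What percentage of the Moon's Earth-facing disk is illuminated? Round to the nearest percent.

The Moon has covered 6.6/29.530 of its cycle, so θ ≈ 360° × 6.6/29.530 = 80.5°.
With cos θ = 0.166, the lit fraction is (1 − 0.166)/2 ≈ 0.417, so 42%.

42%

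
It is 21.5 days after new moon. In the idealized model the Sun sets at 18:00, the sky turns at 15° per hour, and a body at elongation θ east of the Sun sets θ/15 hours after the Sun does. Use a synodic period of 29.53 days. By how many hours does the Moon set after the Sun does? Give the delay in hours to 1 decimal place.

17.5 h

Elongation θ = 360° × 21.5/29.53 ≈ 262.1°.
The Moon trails the Sun by θ/15 = 262.1/15 ≈ 17.47 hours.
So the Moon sets 17.47 h after the Sun.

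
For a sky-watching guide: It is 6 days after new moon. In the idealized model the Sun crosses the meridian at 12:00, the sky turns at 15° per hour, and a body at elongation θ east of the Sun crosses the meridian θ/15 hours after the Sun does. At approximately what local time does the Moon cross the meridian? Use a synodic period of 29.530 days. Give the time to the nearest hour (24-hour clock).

Elongation θ = 360° × 6/29.530 ≈ 73.1°.
Delay after the Sun = 73.1° / (15°/h) ≈ 4.88 h.
12:00 + 4.88 h ≈ 16:53 → 17:00 to the nearest hour.

17:00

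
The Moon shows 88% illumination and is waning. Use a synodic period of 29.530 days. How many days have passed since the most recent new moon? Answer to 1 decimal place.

From f = (1 − cos θ)/2: cos θ = 1 − 2×0.88 = -0.760; arccos → 139.5°.
Waning ⇒ past full, so θ = 360° − 139.5° = 220.5°.
Age = 29.530 × 220.5°/360° ≈ 18.09 days.

18.1 days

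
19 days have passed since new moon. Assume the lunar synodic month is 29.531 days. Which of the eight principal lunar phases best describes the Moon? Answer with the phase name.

waning gibbous

At 19/29.531 of the cycle, θ ≈ 232° — the waning gibbous range.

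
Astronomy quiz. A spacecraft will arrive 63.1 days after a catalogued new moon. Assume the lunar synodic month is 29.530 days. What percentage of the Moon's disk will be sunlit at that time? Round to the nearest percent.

17%

Reduce mod P: 63.1 − 2×29.530 = 4.04 d into the current lunation.
The Moon has covered 4.04/29.530 of its cycle, so θ ≈ 360° × 4.04/29.530 = 49.3°.
With cos θ = 0.653, the lit fraction is (1 − 0.653)/2 ≈ 0.174, so 17%.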